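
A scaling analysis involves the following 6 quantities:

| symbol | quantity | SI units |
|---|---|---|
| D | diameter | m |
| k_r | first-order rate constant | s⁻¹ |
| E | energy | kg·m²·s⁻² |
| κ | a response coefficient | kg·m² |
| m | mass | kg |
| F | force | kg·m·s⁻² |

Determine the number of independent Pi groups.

There are 6 variables and 3 base dimensions (M, L, T).
The dimension matrix has rank 3.
Independent dimensionless groups: 6 − 3 = 3.

3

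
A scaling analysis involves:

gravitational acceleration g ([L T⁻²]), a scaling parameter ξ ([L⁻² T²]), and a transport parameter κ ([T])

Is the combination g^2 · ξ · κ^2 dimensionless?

yes

Sum the exponent of each base dimension across the product:
  L: 2·[g]_L + [ξ]_L + 2·[κ]_L = 2·(1) + (-2) + 2·(0) = 0
  T: 2·[g]_T + [ξ]_T + 2·[κ]_T = 2·(-2) + (2) + 2·(1) = 0
All base exponents vanish — dimensionless.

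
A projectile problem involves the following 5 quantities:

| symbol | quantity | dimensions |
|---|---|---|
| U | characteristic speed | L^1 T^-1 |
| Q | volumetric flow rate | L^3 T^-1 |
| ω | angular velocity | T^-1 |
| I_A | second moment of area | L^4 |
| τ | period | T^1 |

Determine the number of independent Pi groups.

There are 5 variables and 2 base dimensions (L, T).
The dimension matrix has rank 2.
Independent dimensionless groups: 5 − 2 = 3.

3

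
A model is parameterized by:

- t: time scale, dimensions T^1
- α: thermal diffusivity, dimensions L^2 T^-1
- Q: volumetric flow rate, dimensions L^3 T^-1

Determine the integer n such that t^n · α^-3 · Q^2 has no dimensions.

-1

Balance the T exponent: (1)·n from t, plus −3·(-1) + 2·(-1) = 1 from the rest, must sum to zero.
n + 1 = 0, so n = -1.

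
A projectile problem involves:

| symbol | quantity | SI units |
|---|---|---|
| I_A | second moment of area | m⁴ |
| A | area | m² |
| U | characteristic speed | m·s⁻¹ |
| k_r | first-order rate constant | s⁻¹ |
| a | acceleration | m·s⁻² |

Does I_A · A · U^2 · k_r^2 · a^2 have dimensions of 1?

Sum the exponent of each base dimension across the product:
  L: [I_A]_L + [A]_L + 2·[U]_L + 2·[k_r]_L + 2·[a]_L = (4) + (2) + 2·(1) + 2·(0) + 2·(1) = 10
  T: [I_A]_T + [A]_T + 2·[U]_T + 2·[k_r]_T + 2·[a]_T = (0) + (0) + 2·(-1) + 2·(-1) + 2·(-2) = -8
Net dimensions [L¹⁰ T⁻⁸] ≠ [1] — not dimensionless.

no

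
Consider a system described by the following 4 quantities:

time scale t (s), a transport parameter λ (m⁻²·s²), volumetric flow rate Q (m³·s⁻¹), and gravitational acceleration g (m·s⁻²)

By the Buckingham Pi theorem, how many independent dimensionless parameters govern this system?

2

There are 4 variables and 2 base dimensions (L, T).
The dimension matrix has rank 2.
Independent dimensionless groups: 4 − 2 = 2.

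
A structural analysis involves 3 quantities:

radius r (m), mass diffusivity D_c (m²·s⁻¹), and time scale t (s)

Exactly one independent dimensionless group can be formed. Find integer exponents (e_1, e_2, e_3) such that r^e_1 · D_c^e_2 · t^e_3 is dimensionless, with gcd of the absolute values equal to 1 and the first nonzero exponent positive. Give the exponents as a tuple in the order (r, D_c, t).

L: e_1·(1) + e_2·(2) + e_3·(0) = 0
T: e_1·(0) + e_2·(-1) + e_3·(1) = 0
Solving this homogeneous linear system for the smallest-integer solution (first nonzero entry positive) gives (2, -1, -1).

(2, -1, -1)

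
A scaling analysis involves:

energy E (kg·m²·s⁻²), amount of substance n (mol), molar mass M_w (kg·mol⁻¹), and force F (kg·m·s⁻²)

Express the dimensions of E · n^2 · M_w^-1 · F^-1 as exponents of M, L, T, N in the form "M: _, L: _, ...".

Collect each base-dimension exponent across the product:
  M: (1) + 2·(0) − (1) − (1) = -1
  L: (2) + 2·(0) − (0) − (1) = 1
  T: (-2) + 2·(0) − (0) − (-2) = 0
  N: (0) + 2·(1) − (-1) − (0) = 3
So the dimensions are [M⁻¹ L N³].

M: -1, L: 1, T: 0, N: 3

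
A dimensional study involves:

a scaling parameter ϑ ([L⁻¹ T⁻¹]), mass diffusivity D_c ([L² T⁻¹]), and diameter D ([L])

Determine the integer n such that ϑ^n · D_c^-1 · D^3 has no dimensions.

Balance the L exponent: (-1)·n from ϑ, plus −(2) + 3·(1) = 1 from the rest, must sum to zero.
−n + 1 = 0, so n = 1.

1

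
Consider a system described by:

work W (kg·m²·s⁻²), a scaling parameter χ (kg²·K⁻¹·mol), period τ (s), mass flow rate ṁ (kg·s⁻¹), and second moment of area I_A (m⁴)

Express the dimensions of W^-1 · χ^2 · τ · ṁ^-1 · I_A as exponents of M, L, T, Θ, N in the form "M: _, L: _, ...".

M: 2, L: 2, T: 4, Θ: -2, N: 2

Collect each base-dimension exponent across the product:
  M: −(1) + 2·(2) + (0) − (1) + (0) = 2
  L: −(2) + 2·(0) + (0) − (0) + (4) = 2
  T: −(-2) + 2·(0) + (1) − (-1) + (0) = 4
  Θ: −(0) + 2·(-1) + (0) − (0) + (0) = -2
  N: −(0) + 2·(1) + (0) − (0) + (0) = 2
So the dimensions are [M² L² T⁴ Θ⁻² N²].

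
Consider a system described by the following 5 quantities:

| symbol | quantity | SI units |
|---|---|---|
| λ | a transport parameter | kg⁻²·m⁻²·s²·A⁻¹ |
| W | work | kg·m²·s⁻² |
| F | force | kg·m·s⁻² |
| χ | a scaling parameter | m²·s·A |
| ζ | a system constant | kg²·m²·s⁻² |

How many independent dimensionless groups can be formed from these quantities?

There are 5 variables and 4 base dimensions (M, L, T, I).
The dimension matrix has rank 4.
Independent dimensionless groups: 5 − 4 = 1.

1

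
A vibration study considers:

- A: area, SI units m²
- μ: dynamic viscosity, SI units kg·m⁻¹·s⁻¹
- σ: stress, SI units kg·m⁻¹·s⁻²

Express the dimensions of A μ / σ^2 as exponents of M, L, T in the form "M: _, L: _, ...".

Collect each base-dimension exponent across the product:
  M: (0) + (1) − 2·(1) = -1
  L: (2) + (-1) − 2·(-1) = 3
  T: (0) + (-1) − 2·(-2) = 3
So the dimensions are [M⁻¹ L³ T³].

M: -1, L: 3, T: 3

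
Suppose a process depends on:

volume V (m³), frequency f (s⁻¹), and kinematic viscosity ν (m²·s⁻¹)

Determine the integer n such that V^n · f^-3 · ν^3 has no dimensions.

Balance the L exponent: (3)·n from V, plus −3·(0) + 3·(2) = 6 from the rest, must sum to zero.
3n + 6 = 0, so n = -2.

-2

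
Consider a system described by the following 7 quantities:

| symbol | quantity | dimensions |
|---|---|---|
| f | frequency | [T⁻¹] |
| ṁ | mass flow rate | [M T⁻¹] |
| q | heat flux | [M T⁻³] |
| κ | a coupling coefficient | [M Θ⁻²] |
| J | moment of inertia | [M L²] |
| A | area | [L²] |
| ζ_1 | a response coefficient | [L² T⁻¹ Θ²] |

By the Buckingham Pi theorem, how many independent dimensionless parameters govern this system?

3

There are 7 variables and 4 base dimensions (M, L, T, Θ).
The dimension matrix has rank 4.
Independent dimensionless groups: 7 − 4 = 3.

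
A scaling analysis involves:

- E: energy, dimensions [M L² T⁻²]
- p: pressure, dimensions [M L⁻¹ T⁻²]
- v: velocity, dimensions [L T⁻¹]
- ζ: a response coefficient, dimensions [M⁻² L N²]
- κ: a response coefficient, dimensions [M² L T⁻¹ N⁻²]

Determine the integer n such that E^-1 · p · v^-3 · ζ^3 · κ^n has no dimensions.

Balance the M exponent: (2)·n from κ, plus −(1) + (1) − 3·(0) + 3·(-2) = -6 from the rest, must sum to zero.
2n − 6 = 0, so n = 3.

3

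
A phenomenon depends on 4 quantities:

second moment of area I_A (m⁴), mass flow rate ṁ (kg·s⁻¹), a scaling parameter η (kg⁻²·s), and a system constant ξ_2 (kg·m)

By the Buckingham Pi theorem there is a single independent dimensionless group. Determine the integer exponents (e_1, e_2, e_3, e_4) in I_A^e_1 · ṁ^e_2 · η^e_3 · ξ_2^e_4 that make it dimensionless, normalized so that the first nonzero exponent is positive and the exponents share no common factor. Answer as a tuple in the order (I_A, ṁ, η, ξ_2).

(1, -4, -4, -4)

M: e_1·(0) + e_2·(1) + e_3·(-2) + e_4·(1) = 0
L: e_1·(4) + e_2·(0) + e_3·(0) + e_4·(1) = 0
T: e_1·(0) + e_2·(-1) + e_3·(1) + e_4·(0) = 0
Solving this homogeneous linear system for the smallest-integer solution (first nonzero entry positive) gives (1, -4, -4, -4).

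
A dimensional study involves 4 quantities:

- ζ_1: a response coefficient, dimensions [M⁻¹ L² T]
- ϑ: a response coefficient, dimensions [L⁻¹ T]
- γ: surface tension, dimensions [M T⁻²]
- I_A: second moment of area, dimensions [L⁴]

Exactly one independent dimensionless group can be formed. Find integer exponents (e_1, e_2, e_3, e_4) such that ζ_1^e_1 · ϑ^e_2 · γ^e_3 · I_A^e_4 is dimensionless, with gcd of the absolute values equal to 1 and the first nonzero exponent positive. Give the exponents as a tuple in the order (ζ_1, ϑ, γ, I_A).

(4, 4, 4, -1)

M: e_1·(-1) + e_2·(0) + e_3·(1) + e_4·(0) = 0
L: e_1·(2) + e_2·(-1) + e_3·(0) + e_4·(4) = 0
T: e_1·(1) + e_2·(1) + e_3·(-2) + e_4·(0) = 0
Solving this homogeneous linear system for the smallest-integer solution (first nonzero entry positive) gives (4, 4, 4, -1).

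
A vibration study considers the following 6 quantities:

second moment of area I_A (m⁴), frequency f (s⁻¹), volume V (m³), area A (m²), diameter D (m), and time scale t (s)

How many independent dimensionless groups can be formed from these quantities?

4

There are 6 variables and 2 base dimensions (L, T).
The dimension matrix has rank 2.
Independent dimensionless groups: 6 − 2 = 4.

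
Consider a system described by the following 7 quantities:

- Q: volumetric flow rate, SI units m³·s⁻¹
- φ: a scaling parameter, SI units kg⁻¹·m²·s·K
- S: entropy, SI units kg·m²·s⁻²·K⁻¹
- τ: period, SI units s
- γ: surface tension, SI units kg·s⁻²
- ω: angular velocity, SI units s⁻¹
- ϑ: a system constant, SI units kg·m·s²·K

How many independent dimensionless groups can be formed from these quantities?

There are 7 variables and 4 base dimensions (M, L, T, Θ).
The dimension matrix has rank 4.
Independent dimensionless groups: 7 − 4 = 3.

3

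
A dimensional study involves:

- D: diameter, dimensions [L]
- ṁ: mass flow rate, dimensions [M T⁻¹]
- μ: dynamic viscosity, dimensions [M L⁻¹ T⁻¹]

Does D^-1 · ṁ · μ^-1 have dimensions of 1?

Sum the exponent of each base dimension across the product:
  M: −[D]_M + [ṁ]_M − [μ]_M = −(0) + (1) − (1) = 0
  L: −[D]_L + [ṁ]_L − [μ]_L = −(1) + (0) − (-1) = 0
  T: −[D]_T + [ṁ]_T − [μ]_T = −(0) + (-1) − (-1) = 0
All base exponents vanish — dimensionless.

yes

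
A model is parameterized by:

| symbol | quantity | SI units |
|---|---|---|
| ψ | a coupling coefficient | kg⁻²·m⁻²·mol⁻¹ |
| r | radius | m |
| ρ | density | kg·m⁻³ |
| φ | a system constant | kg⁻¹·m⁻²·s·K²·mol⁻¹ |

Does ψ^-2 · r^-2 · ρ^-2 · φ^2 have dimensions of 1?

no

Sum the exponent of each base dimension across the product:
  M: −2·[ψ]_M − 2·[r]_M − 2·[ρ]_M + 2·[φ]_M = −2·(-2) − 2·(0) − 2·(1) + 2·(-1) = 0
  L: −2·[ψ]_L − 2·[r]_L − 2·[ρ]_L + 2·[φ]_L = −2·(-2) − 2·(1) − 2·(-3) + 2·(-2) = 4
  T: −2·[ψ]_T − 2·[r]_T − 2·[ρ]_T + 2·[φ]_T = −2·(0) − 2·(0) − 2·(0) + 2·(1) = 2
  Θ: −2·[ψ]_Θ − 2·[r]_Θ − 2·[ρ]_Θ + 2·[φ]_Θ = −2·(0) − 2·(0) − 2·(0) + 2·(2) = 4
  N: −2·[ψ]_N − 2·[r]_N − 2·[ρ]_N + 2·[φ]_N = −2·(-1) − 2·(0) − 2·(0) + 2·(-1) = 0
Net dimensions [L⁴ T² Θ⁴] ≠ [1] — not dimensionless.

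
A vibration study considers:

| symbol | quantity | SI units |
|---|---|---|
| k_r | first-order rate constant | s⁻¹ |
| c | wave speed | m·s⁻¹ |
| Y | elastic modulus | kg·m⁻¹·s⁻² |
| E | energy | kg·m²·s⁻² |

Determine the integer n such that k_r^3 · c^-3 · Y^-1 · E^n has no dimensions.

1

Balance the M exponent: (1)·n from E, plus 3·(0) − 3·(0) − (1) = -1 from the rest, must sum to zero.
n − 1 = 0, so n = 1.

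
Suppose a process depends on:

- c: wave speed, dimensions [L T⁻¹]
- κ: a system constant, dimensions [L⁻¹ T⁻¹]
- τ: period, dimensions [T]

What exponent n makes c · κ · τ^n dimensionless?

2

Balance the T exponent: (1)·n from τ, plus (-1) + (-1) = -2 from the rest, must sum to zero.
n − 2 = 0, so n = 2.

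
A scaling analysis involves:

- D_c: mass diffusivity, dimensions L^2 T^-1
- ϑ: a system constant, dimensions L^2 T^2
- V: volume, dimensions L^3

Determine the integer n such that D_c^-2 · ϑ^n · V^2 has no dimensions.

Balance the L exponent: (2)·n from ϑ, plus −2·(2) + 2·(3) = 2 from the rest, must sum to zero.
2n + 2 = 0, so n = -1.

-1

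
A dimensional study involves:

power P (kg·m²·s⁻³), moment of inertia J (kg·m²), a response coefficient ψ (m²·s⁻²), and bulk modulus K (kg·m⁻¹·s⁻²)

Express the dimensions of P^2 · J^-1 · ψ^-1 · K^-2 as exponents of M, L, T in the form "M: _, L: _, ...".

Collect each base-dimension exponent across the product:
  M: 2·(1) − (1) − (0) − 2·(1) = -1
  L: 2·(2) − (2) − (2) − 2·(-1) = 2
  T: 2·(-3) − (0) − (-2) − 2·(-2) = 0
So the dimensions are [M⁻¹ L²].

M: -1, L: 2, T: 0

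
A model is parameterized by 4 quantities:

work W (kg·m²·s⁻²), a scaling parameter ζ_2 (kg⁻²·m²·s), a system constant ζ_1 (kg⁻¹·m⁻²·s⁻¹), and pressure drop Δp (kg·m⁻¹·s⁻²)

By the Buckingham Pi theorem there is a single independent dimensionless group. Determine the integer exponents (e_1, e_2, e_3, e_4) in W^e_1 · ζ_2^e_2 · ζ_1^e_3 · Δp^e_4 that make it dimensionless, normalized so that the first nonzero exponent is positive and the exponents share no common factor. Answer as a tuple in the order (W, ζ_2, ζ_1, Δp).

(1, -1, 1, -2)

M: e_1·(1) + e_2·(-2) + e_3·(-1) + e_4·(1) = 0
L: e_1·(2) + e_2·(2) + e_3·(-2) + e_4·(-1) = 0
T: e_1·(-2) + e_2·(1) + e_3·(-1) + e_4·(-2) = 0
Solving this homogeneous linear system for the smallest-integer solution (first nonzero entry positive) gives (1, -1, 1, -2).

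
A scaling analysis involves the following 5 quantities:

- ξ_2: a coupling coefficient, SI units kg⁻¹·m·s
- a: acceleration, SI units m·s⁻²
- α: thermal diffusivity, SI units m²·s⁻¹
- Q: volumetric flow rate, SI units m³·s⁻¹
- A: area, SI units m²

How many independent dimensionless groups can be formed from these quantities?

There are 5 variables and 3 base dimensions (M, L, T).
The dimension matrix has rank 3.
Independent dimensionless groups: 5 − 3 = 2.

2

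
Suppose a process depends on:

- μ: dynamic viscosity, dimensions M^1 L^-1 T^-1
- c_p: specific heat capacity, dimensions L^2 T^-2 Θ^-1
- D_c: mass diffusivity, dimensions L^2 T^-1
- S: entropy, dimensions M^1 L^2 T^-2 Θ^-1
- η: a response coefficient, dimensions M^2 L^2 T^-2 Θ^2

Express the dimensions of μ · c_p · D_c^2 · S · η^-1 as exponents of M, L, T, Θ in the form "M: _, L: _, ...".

M: 0, L: 5, T: -5, Θ: -4

Collect each base-dimension exponent across the product:
  M: (1) + (0) + 2·(0) + (1) − (2) = 0
  L: (-1) + (2) + 2·(2) + (2) − (2) = 5
  T: (-1) + (-2) + 2·(-1) + (-2) − (-2) = -5
  Θ: (0) + (-1) + 2·(0) + (-1) − (2) = -4
So the dimensions are [L⁵ T⁻⁵ Θ⁻⁴].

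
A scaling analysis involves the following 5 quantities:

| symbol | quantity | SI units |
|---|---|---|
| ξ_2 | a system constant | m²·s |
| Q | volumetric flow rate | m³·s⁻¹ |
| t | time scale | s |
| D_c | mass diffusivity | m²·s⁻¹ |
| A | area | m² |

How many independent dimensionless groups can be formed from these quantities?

3

There are 5 variables and 2 base dimensions (L, T).
The dimension matrix has rank 2.
Independent dimensionless groups: 5 − 2 = 3.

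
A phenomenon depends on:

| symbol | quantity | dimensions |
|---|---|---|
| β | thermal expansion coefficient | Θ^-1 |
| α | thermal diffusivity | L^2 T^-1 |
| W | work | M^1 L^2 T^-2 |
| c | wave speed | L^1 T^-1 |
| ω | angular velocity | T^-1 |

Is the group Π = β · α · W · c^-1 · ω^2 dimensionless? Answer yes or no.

no

Sum the exponent of each base dimension across the product:
  M: [β]_M + [α]_M + [W]_M − [c]_M + 2·[ω]_M = (0) + (0) + (1) − (0) + 2·(0) = 1
  L: [β]_L + [α]_L + [W]_L − [c]_L + 2·[ω]_L = (0) + (2) + (2) − (1) + 2·(0) = 3
  T: [β]_T + [α]_T + [W]_T − [c]_T + 2·[ω]_T = (0) + (-1) + (-2) − (-1) + 2·(-1) = -4
  Θ: [β]_Θ + [α]_Θ + [W]_Θ − [c]_Θ + 2·[ω]_Θ = (-1) + (0) + (0) − (0) + 2·(0) = -1
Net dimensions [M L³ T⁻⁴ Θ⁻¹] ≠ [1] — not dimensionless.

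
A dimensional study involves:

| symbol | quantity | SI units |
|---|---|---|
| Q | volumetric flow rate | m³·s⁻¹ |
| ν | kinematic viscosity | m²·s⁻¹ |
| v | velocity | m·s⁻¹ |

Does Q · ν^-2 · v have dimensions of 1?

yes

Sum the exponent of each base dimension across the product:
  M: [Q]_M − 2·[ν]_M + [v]_M = (0) − 2·(0) + (0) = 0
  L: [Q]_L − 2·[ν]_L + [v]_L = (3) − 2·(2) + (1) = 0
  T: [Q]_T − 2·[ν]_T + [v]_T = (-1) − 2·(-1) + (-1) = 0
  I: [Q]_I − 2·[ν]_I + [v]_I = (0) − 2·(0) + (0) = 0
All base exponents vanish — dimensionless.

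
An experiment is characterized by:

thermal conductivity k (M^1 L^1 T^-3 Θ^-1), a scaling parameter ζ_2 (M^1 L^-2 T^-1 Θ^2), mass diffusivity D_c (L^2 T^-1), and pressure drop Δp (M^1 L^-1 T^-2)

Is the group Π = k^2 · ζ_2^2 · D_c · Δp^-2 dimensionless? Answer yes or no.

no

Sum the exponent of each base dimension across the product:
  M: 2·[k]_M + 2·[ζ_2]_M + [D_c]_M − 2·[Δp]_M = 2·(1) + 2·(1) + (0) − 2·(1) = 2
  L: 2·[k]_L + 2·[ζ_2]_L + [D_c]_L − 2·[Δp]_L = 2·(1) + 2·(-2) + (2) − 2·(-1) = 2
  T: 2·[k]_T + 2·[ζ_2]_T + [D_c]_T − 2·[Δp]_T = 2·(-3) + 2·(-1) + (-1) − 2·(-2) = -5
  Θ: 2·[k]_Θ + 2·[ζ_2]_Θ + [D_c]_Θ − 2·[Δp]_Θ = 2·(-1) + 2·(2) + (0) − 2·(0) = 2
Net dimensions [M² L² T⁻⁵ Θ²] ≠ [1] — not dimensionless.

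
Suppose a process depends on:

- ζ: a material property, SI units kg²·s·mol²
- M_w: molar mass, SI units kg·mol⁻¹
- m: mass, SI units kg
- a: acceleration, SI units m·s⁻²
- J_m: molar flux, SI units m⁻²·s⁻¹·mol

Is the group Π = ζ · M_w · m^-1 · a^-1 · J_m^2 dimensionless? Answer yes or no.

Sum the exponent of each base dimension across the product:
  M: [ζ]_M + [M_w]_M − [m]_M − [a]_M + 2·[J_m]_M = (2) + (1) − (1) − (0) + 2·(0) = 2
  L: [ζ]_L + [M_w]_L − [m]_L − [a]_L + 2·[J_m]_L = (0) + (0) − (0) − (1) + 2·(-2) = -5
  T: [ζ]_T + [M_w]_T − [m]_T − [a]_T + 2·[J_m]_T = (1) + (0) − (0) − (-2) + 2·(-1) = 1
  N: [ζ]_N + [M_w]_N − [m]_N − [a]_N + 2·[J_m]_N = (2) + (-1) − (0) − (0) + 2·(1) = 3
Net dimensions [M² L⁻⁵ T N³] ≠ [1] — not dimensionless.

no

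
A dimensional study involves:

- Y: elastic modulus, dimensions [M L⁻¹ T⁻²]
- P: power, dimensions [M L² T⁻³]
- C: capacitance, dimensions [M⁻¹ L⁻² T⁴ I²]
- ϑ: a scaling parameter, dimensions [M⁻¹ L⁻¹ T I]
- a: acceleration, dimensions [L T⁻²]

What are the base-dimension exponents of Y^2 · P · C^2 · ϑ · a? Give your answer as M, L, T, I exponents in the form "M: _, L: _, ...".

Collect each base-dimension exponent across the product:
  M: 2·(1) + (1) + 2·(-1) + (-1) + (0) = 0
  L: 2·(-1) + (2) + 2·(-2) + (-1) + (1) = -4
  T: 2·(-2) + (-3) + 2·(4) + (1) + (-2) = 0
  I: 2·(0) + (0) + 2·(2) + (1) + (0) = 5
So the dimensions are [L⁻⁴ I⁵].

M: 0, L: -4, T: 0, I: 5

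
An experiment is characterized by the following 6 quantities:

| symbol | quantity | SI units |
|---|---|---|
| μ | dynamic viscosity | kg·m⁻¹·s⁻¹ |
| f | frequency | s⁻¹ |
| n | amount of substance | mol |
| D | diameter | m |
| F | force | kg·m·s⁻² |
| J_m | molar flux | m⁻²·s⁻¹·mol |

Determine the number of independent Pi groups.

There are 6 variables and 4 base dimensions (M, L, T, N).
The dimension matrix has rank 4.
Independent dimensionless groups: 6 − 4 = 2.

2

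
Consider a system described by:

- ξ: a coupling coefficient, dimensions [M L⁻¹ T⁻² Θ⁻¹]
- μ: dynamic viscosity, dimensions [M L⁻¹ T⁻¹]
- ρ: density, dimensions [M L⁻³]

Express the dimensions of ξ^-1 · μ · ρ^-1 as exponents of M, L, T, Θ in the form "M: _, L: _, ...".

M: -1, L: 3, T: 1, Θ: 1

Collect each base-dimension exponent across the product:
  M: −(1) + (1) − (1) = -1
  L: −(-1) + (-1) − (-3) = 3
  T: −(-2) + (-1) − (0) = 1
  Θ: −(-1) + (0) − (0) = 1
So the dimensions are [M⁻¹ L³ T Θ].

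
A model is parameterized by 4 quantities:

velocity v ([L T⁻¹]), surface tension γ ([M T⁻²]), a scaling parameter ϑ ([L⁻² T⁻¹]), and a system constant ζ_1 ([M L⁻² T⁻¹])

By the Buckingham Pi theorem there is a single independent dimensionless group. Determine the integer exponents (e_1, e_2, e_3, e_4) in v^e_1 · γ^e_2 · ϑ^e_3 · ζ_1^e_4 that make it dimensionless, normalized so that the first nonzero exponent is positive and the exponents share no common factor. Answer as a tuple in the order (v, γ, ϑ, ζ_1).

(4, -3, -1, 3)

M: e_1·(0) + e_2·(1) + e_3·(0) + e_4·(1) = 0
L: e_1·(1) + e_2·(0) + e_3·(-2) + e_4·(-2) = 0
T: e_1·(-1) + e_2·(-2) + e_3·(-1) + e_4·(-1) = 0
Solving this homogeneous linear system for the smallest-integer solution (first nonzero entry positive) gives (4, -3, -1, 3).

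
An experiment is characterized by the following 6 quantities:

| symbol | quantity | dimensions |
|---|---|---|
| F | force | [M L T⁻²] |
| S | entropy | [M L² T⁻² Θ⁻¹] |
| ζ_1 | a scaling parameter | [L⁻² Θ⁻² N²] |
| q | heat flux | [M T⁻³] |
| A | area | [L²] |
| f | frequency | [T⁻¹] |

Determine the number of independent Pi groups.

There are 6 variables and 5 base dimensions (M, L, T, Θ, N).
The dimension matrix has rank 5.
Independent dimensionless groups: 6 − 5 = 1.

1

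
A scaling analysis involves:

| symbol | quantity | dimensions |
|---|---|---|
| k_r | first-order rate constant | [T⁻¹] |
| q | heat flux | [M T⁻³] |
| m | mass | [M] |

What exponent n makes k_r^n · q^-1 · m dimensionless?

Balance the T exponent: (-1)·n from k_r, plus −(-3) + (0) = 3 from the rest, must sum to zero.
−n + 3 = 0, so n = 3.

3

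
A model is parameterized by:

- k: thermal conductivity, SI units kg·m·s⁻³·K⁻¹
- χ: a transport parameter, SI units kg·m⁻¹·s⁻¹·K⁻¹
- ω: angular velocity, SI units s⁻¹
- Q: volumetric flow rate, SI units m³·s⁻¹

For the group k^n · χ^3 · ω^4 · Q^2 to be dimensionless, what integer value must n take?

-3

Balance the M exponent: (1)·n from k, plus 3·(1) + 4·(0) + 2·(0) = 3 from the rest, must sum to zero.
n + 3 = 0, so n = -3.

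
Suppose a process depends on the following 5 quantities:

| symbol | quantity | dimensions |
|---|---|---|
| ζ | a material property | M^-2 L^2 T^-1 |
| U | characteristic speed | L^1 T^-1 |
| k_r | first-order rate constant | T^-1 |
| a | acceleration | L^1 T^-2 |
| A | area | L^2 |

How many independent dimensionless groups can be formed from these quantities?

There are 5 variables and 3 base dimensions (M, L, T).
The dimension matrix has rank 3.
Independent dimensionless groups: 5 − 3 = 2.

2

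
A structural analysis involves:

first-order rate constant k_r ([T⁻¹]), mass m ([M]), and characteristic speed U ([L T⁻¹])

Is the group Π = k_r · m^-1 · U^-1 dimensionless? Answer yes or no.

no

Sum the exponent of each base dimension across the product:
  M: [k_r]_M − [m]_M − [U]_M = (0) − (1) − (0) = -1
  L: [k_r]_L − [m]_L − [U]_L = (0) − (0) − (1) = -1
  T: [k_r]_T − [m]_T − [U]_T = (-1) − (0) − (-1) = 0
Net dimensions [M⁻¹ L⁻¹] ≠ [1] — not dimensionless.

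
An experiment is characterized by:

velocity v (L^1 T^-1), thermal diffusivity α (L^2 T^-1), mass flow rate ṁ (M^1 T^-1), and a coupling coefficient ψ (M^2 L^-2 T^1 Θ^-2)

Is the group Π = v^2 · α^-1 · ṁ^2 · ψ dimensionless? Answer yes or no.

no

Sum the exponent of each base dimension across the product:
  M: 2·[v]_M − [α]_M + 2·[ṁ]_M + [ψ]_M = 2·(0) − (0) + 2·(1) + (2) = 4
  L: 2·[v]_L − [α]_L + 2·[ṁ]_L + [ψ]_L = 2·(1) − (2) + 2·(0) + (-2) = -2
  T: 2·[v]_T − [α]_T + 2·[ṁ]_T + [ψ]_T = 2·(-1) − (-1) + 2·(-1) + (1) = -2
  Θ: 2·[v]_Θ − [α]_Θ + 2·[ṁ]_Θ + [ψ]_Θ = 2·(0) − (0) + 2·(0) + (-2) = -2
Net dimensions [M⁴ L⁻² T⁻² Θ⁻²] ≠ [1] — not dimensionless.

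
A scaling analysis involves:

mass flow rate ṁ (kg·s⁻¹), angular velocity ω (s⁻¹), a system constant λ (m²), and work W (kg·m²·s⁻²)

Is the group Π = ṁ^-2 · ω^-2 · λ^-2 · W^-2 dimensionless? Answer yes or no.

no

Sum the exponent of each base dimension across the product:
  M: −2·[ṁ]_M − 2·[ω]_M − 2·[λ]_M − 2·[W]_M = −2·(1) − 2·(0) − 2·(0) − 2·(1) = -4
  L: −2·[ṁ]_L − 2·[ω]_L − 2·[λ]_L − 2·[W]_L = −2·(0) − 2·(0) − 2·(2) − 2·(2) = -8
  T: −2·[ṁ]_T − 2·[ω]_T − 2·[λ]_T − 2·[W]_T = −2·(-1) − 2·(-1) − 2·(0) − 2·(-2) = 8
Net dimensions [M⁻⁴ L⁻⁸ T⁸] ≠ [1] — not dimensionless.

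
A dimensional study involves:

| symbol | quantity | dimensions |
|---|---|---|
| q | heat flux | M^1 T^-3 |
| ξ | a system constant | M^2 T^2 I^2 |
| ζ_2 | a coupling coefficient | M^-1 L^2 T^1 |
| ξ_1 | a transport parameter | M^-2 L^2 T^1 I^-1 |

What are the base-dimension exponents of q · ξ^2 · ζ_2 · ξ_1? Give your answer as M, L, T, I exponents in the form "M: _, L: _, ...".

M: 2, L: 4, T: 3, I: 3

Collect each base-dimension exponent across the product:
  M: (1) + 2·(2) + (-1) + (-2) = 2
  L: (0) + 2·(0) + (2) + (2) = 4
  T: (-3) + 2·(2) + (1) + (1) = 3
  I: (0) + 2·(2) + (0) + (-1) = 3
So the dimensions are [M² L⁴ T³ I³].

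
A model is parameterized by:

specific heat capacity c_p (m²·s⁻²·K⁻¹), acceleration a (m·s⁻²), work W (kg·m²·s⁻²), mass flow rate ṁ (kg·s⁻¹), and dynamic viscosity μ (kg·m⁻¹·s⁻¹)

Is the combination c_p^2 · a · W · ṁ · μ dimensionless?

Sum the exponent of each base dimension across the product:
  M: 2·[c_p]_M + [a]_M + [W]_M + [ṁ]_M + [μ]_M = 2·(0) + (0) + (1) + (1) + (1) = 3
  L: 2·[c_p]_L + [a]_L + [W]_L + [ṁ]_L + [μ]_L = 2·(2) + (1) + (2) + (0) + (-1) = 6
  T: 2·[c_p]_T + [a]_T + [W]_T + [ṁ]_T + [μ]_T = 2·(-2) + (-2) + (-2) + (-1) + (-1) = -10
  Θ: 2·[c_p]_Θ + [a]_Θ + [W]_Θ + [ṁ]_Θ + [μ]_Θ = 2·(-1) + (0) + (0) + (0) + (0) = -2
Net dimensions [M³ L⁶ T⁻¹⁰ Θ⁻²] ≠ [1] — not dimensionless.

no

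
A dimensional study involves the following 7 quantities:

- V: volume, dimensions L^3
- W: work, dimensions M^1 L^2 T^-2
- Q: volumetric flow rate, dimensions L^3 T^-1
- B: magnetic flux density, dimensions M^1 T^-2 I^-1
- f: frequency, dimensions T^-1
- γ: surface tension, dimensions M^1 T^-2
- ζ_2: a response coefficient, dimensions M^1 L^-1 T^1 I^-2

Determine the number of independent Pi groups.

3

There are 7 variables and 4 base dimensions (M, L, T, I).
The dimension matrix has rank 4.
Independent dimensionless groups: 7 − 4 = 3.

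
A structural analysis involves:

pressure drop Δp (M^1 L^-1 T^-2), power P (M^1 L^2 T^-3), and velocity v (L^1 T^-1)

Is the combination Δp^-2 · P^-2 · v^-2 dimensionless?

Sum the exponent of each base dimension across the product:
  M: −2·[Δp]_M − 2·[P]_M − 2·[v]_M = −2·(1) − 2·(1) − 2·(0) = -4
  L: −2·[Δp]_L − 2·[P]_L − 2·[v]_L = −2·(-1) − 2·(2) − 2·(1) = -4
  T: −2·[Δp]_T − 2·[P]_T − 2·[v]_T = −2·(-2) − 2·(-3) − 2·(-1) = 12
Net dimensions [M⁻⁴ L⁻⁴ T¹²] ≠ [1] — not dimensionless.

no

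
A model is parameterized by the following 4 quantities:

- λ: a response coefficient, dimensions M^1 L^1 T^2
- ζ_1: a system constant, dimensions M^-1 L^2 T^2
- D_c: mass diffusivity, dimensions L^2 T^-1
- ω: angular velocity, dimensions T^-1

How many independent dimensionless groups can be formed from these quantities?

There are 4 variables and 3 base dimensions (M, L, T).
The dimension matrix has rank 3.
Independent dimensionless groups: 4 − 3 = 1.

1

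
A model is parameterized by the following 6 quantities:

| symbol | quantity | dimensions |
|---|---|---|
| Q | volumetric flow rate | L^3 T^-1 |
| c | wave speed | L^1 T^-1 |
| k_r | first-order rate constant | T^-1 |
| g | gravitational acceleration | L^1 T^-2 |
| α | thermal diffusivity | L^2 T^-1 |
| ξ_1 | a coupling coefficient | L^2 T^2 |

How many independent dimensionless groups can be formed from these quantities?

There are 6 variables and 2 base dimensions (L, T).
The dimension matrix has rank 2.
Independent dimensionless groups: 6 − 2 = 4.

4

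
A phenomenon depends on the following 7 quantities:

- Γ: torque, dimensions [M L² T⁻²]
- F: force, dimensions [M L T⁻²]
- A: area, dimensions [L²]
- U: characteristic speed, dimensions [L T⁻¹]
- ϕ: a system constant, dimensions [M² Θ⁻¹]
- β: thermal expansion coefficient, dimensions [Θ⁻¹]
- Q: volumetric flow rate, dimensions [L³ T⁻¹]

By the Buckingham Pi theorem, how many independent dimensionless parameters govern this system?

There are 7 variables and 4 base dimensions (M, L, T, Θ).
The dimension matrix has rank 4.
Independent dimensionless groups: 7 − 4 = 3.

3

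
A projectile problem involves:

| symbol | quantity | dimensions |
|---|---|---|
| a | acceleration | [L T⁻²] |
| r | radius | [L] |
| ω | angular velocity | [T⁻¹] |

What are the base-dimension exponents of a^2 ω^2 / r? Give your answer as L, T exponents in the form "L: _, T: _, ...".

Collect each base-dimension exponent across the product:
  L: 2·(1) − (1) + 2·(0) = 1
  T: 2·(-2) − (0) + 2·(-1) = -6
So the dimensions are [L T⁻⁶].

L: 1, T: -6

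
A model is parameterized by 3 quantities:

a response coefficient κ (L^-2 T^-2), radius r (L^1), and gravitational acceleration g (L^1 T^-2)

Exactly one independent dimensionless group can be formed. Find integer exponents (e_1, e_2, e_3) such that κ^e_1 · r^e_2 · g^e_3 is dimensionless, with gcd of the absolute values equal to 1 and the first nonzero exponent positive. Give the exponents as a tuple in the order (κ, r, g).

L: e_1·(-2) + e_2·(1) + e_3·(1) = 0
T: e_1·(-2) + e_2·(0) + e_3·(-2) = 0
Solving this homogeneous linear system for the smallest-integer solution (first nonzero entry positive) gives (1, 3, -1).

(1, 3, -1)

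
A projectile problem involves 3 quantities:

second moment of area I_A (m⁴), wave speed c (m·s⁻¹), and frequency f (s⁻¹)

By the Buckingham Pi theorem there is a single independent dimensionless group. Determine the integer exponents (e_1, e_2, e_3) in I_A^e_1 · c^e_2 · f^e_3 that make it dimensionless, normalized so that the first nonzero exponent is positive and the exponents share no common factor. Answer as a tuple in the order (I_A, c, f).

(1, -4, 4)

L: e_1·(4) + e_2·(1) + e_3·(0) = 0
T: e_1·(0) + e_2·(-1) + e_3·(-1) = 0
Solving this homogeneous linear system for the smallest-integer solution (first nonzero entry positive) gives (1, -4, 4).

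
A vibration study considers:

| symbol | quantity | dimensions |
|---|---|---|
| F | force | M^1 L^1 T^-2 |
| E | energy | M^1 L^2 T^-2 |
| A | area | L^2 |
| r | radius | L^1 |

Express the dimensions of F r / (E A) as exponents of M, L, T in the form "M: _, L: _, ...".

Collect each base-dimension exponent across the product:
  M: (1) − (1) − (0) + (0) = 0
  L: (1) − (2) − (2) + (1) = -2
  T: (-2) − (-2) − (0) + (0) = 0
So the dimensions are [L⁻²].

M: 0, L: -2, T: 0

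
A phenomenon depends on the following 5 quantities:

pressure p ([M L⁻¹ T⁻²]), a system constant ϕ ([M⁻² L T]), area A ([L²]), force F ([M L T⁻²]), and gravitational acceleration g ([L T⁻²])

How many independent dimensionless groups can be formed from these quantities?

2

There are 5 variables and 3 base dimensions (M, L, T).
The dimension matrix has rank 3.
Independent dimensionless groups: 5 − 3 = 2.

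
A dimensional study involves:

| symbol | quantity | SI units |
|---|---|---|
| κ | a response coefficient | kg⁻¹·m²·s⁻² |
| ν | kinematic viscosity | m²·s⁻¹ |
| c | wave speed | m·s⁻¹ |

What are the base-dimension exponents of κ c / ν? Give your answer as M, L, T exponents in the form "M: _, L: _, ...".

Collect each base-dimension exponent across the product:
  M: (-1) − (0) + (0) = -1
  L: (2) − (2) + (1) = 1
  T: (-2) − (-1) + (-1) = -2
So the dimensions are [M⁻¹ L T⁻²].

M: -1, L: 1, T: -2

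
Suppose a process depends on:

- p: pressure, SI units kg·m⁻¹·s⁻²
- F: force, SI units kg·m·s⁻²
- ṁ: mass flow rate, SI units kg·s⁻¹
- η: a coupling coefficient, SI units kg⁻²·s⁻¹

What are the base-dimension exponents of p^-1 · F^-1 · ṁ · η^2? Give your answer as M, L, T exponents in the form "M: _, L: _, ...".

Collect each base-dimension exponent across the product:
  M: −(1) − (1) + (1) + 2·(-2) = -5
  L: −(-1) − (1) + (0) + 2·(0) = 0
  T: −(-2) − (-2) + (-1) + 2·(-1) = 1
So the dimensions are [M⁻⁵ T].

M: -5, L: 0, T: 1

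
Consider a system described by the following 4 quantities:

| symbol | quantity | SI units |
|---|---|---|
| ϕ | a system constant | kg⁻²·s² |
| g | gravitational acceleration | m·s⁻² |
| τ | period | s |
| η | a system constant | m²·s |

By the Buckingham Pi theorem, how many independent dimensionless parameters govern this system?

1

There are 4 variables and 3 base dimensions (M, L, T).
The dimension matrix has rank 3.
Independent dimensionless groups: 4 − 3 = 1.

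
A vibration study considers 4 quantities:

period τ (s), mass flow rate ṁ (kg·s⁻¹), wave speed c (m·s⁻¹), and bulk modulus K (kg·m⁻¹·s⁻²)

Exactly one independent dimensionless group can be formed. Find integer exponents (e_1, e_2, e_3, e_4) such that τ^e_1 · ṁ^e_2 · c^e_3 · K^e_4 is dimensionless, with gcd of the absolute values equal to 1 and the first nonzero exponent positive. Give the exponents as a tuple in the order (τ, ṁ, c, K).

M: e_1·(0) + e_2·(1) + e_3·(0) + e_4·(1) = 0
L: e_1·(0) + e_2·(0) + e_3·(1) + e_4·(-1) = 0
T: e_1·(1) + e_2·(-1) + e_3·(-1) + e_4·(-2) = 0
Solving this homogeneous linear system for the smallest-integer solution (first nonzero entry positive) gives (2, -1, 1, 1).

(2, -1, 1, 1)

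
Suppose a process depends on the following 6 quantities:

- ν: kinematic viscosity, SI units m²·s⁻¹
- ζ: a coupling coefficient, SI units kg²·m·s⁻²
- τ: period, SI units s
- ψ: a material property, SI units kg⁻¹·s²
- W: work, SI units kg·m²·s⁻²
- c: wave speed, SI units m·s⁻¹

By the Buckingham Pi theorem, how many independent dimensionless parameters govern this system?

3

There are 6 variables and 3 base dimensions (M, L, T).
The dimension matrix has rank 3.
Independent dimensionless groups: 6 − 3 = 3.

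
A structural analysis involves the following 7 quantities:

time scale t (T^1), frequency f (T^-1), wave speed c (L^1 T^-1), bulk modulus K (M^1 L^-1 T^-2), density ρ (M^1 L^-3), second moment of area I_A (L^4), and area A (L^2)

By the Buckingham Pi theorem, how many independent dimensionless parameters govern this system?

4

There are 7 variables and 3 base dimensions (M, L, T).
The dimension matrix has rank 3.
Independent dimensionless groups: 7 − 3 = 4.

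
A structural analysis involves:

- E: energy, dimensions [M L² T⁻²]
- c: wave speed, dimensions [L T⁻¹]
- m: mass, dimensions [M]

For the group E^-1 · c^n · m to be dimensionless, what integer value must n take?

Balance the L exponent: (1)·n from c, plus −(2) + (0) = -2 from the rest, must sum to zero.
n − 2 = 0, so n = 2.

2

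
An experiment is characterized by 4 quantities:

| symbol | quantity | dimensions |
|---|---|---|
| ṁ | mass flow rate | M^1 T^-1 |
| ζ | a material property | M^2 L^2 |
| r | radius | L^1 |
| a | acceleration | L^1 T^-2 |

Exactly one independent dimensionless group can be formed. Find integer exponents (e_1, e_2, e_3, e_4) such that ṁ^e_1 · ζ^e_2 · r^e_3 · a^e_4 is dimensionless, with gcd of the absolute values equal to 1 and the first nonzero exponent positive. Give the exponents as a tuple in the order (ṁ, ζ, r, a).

(2, -1, 3, -1)

M: e_1·(1) + e_2·(2) + e_3·(0) + e_4·(0) = 0
L: e_1·(0) + e_2·(2) + e_3·(1) + e_4·(1) = 0
T: e_1·(-1) + e_2·(0) + e_3·(0) + e_4·(-2) = 0
Solving this homogeneous linear system for the smallest-integer solution (first nonzero entry positive) gives (2, -1, 3, -1).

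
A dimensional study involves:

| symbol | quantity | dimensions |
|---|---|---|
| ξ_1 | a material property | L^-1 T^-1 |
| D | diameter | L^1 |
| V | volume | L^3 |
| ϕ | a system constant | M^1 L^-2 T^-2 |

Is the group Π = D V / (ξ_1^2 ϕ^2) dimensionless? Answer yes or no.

no

Sum the exponent of each base dimension across the product:
  M: −2·[ξ_1]_M + [D]_M + [V]_M − 2·[ϕ]_M = −2·(0) + (0) + (0) − 2·(1) = -2
  L: −2·[ξ_1]_L + [D]_L + [V]_L − 2·[ϕ]_L = −2·(-1) + (1) + (3) − 2·(-2) = 10
  T: −2·[ξ_1]_T + [D]_T + [V]_T − 2·[ϕ]_T = −2·(-1) + (0) + (0) − 2·(-2) = 6
Net dimensions [M⁻² L¹⁰ T⁶] ≠ [1] — not dimensionless.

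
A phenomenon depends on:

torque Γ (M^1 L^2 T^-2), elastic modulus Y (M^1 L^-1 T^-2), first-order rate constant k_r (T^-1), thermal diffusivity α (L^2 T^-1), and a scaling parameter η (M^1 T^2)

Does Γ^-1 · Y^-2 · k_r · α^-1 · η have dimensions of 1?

Sum the exponent of each base dimension across the product:
  M: −[Γ]_M − 2·[Y]_M + [k_r]_M − [α]_M + [η]_M = −(1) − 2·(1) + (0) − (0) + (1) = -2
  L: −[Γ]_L − 2·[Y]_L + [k_r]_L − [α]_L + [η]_L = −(2) − 2·(-1) + (0) − (2) + (0) = -2
  T: −[Γ]_T − 2·[Y]_T + [k_r]_T − [α]_T + [η]_T = −(-2) − 2·(-2) + (-1) − (-1) + (2) = 8
Net dimensions [M⁻² L⁻² T⁸] ≠ [1] — not dimensionless.

no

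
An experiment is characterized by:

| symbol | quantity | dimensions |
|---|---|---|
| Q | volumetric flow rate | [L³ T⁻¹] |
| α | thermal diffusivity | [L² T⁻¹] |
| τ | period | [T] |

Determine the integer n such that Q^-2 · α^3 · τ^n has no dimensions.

1

Balance the T exponent: (1)·n from τ, plus −2·(-1) + 3·(-1) = -1 from the rest, must sum to zero.
n − 1 = 0, so n = 1.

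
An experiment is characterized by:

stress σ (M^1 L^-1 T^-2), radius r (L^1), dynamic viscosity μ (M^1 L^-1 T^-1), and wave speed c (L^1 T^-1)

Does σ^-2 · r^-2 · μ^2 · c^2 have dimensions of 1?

Sum the exponent of each base dimension across the product:
  M: −2·[σ]_M − 2·[r]_M + 2·[μ]_M + 2·[c]_M = −2·(1) − 2·(0) + 2·(1) + 2·(0) = 0
  L: −2·[σ]_L − 2·[r]_L + 2·[μ]_L + 2·[c]_L = −2·(-1) − 2·(1) + 2·(-1) + 2·(1) = 0
  T: −2·[σ]_T − 2·[r]_T + 2·[μ]_T + 2·[c]_T = −2·(-2) − 2·(0) + 2·(-1) + 2·(-1) = 0
  Θ: −2·[σ]_Θ − 2·[r]_Θ + 2·[μ]_Θ + 2·[c]_Θ = −2·(0) − 2·(0) + 2·(0) + 2·(0) = 0
All base exponents vanish — dimensionless.

yes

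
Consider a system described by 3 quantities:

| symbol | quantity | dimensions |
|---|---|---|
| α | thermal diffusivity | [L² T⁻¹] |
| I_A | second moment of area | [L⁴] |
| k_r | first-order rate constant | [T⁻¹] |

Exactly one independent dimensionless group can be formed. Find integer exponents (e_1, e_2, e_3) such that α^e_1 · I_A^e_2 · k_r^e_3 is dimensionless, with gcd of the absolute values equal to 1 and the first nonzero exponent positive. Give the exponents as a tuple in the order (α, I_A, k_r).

L: e_1·(2) + e_2·(4) + e_3·(0) = 0
T: e_1·(-1) + e_2·(0) + e_3·(-1) = 0
Solving this homogeneous linear system for the smallest-integer solution (first nonzero entry positive) gives (2, -1, -2).

(2, -1, -2)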